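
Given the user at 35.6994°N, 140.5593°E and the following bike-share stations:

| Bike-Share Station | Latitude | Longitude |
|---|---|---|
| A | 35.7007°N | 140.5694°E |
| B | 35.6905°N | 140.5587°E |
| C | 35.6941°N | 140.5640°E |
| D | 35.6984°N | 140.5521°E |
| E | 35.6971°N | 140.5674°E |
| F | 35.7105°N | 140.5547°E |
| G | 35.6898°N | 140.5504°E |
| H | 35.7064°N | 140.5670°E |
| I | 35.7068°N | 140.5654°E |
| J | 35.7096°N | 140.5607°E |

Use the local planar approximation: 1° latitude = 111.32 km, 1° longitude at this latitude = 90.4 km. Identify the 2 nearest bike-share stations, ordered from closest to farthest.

D, C

Distances from 35.6994°N, 140.5593°E:
A: √((0.0013·111.32)² + (0.0101·90.4)²) = √(0.020943 + 0.833642) = 0.9244 km
B: √((-0.0089·111.32)² + (-0.0006·90.4)²) = √(0.981582 + 0.002942) = 0.9922 km
C: √((-0.0053·111.32)² + (0.0047·90.4)²) = √(0.348095 + 0.180523) = 0.7271 km
D: √((-0.0010·111.32)² + (-0.0072·90.4)²) = √(0.012392 + 0.423645) = 0.6603 km
E: √((-0.0023·111.32)² + (0.0081·90.4)²) = √(0.065554 + 0.536175) = 0.7757 km
F: √((0.0111·111.32)² + (-0.0046·90.4)²) = √(1.526836 + 0.172923) = 1.3037 km
G: √((-0.0096·111.32)² + (-0.0089·90.4)²) = √(1.142060 + 0.647317) = 1.3377 km
H: √((0.0070·111.32)² + (0.0077·90.4)²) = √(0.607215 + 0.484527) = 1.0449 km
I: √((0.0074·111.32)² + (0.0061·90.4)²) = √(0.678594 + 0.304086) = 0.9913 km
J: √((0.0102·111.32)² + (0.0014·90.4)²) = √(1.289278 + 0.016017) = 1.1425 km
Sorted: D (0.6603 km) < C (0.7271 km) < E (0.7757 km) < A (0.9244 km) < …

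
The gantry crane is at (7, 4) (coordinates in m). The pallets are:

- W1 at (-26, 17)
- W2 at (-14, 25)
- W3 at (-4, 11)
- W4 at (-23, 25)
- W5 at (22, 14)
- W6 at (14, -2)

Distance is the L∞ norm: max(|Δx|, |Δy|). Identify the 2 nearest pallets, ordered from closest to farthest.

W6, W3

Distances from (7, 4):
W1: 33 m
W2: 21 m
W3: 11 m
W4: 30 m
W5: 15 m
W6: 7 m
Sorted: W6 (7 m) < W3 (11 m) < W5 (15 m) < W2 (21 m) < …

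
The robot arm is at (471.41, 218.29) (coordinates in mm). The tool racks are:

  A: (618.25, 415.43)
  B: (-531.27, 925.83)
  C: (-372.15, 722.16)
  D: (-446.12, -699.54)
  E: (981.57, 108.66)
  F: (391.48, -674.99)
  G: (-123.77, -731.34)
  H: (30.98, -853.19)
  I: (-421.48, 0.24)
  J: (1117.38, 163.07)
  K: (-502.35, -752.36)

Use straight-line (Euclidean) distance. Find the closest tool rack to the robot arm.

A

Distances from (471.41, 218.29):
A: 245.82 mm
B: 1227.18 mm
C: 982.59 mm
D: 1297.80 mm
E: 521.81 mm
F: 896.85 mm
G: 1120.73 mm
H: 1158.47 mm
I: 919.13 mm
J: 648.33 mm
K: 1374.91 mm
Minimum: A at 245.82 mm.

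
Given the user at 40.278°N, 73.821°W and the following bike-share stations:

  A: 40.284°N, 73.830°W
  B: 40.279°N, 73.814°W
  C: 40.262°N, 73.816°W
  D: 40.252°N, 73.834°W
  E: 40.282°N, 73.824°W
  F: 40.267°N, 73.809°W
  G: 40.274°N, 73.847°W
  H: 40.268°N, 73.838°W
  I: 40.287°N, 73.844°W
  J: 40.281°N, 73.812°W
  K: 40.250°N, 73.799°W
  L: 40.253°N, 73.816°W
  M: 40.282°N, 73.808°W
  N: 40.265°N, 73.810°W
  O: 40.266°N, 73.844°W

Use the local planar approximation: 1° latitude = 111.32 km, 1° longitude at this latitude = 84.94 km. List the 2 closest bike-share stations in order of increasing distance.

Distances from 40.278°N, 73.821°W:
A: √((0.006·111.32)² + (-0.009·84.94)²) = √(0.44612 + 0.58440) = 1.015 km
B: √((0.001·111.32)² + (0.007·84.94)²) = √(0.01239 + 0.35353) = 0.605 km
C: √((-0.016·111.32)² + (0.005·84.94)²) = √(3.17239 + 0.18037) = 1.831 km
D: √((-0.026·111.32)² + (-0.013·84.94)²) = √(8.37709 + 1.21930) = 3.098 km
E: √((0.004·111.32)² + (-0.003·84.94)²) = √(0.19827 + 0.06493) = 0.513 km
F: √((-0.011·111.32)² + (0.012·84.94)²) = √(1.49945 + 1.03893) = 1.593 km
G: √((-0.004·111.32)² + (-0.026·84.94)²) = √(0.19827 + 4.87721) = 2.253 km
H: √((-0.010·111.32)² + (-0.017·84.94)²) = √(1.23921 + 2.08508) = 1.823 km
I: √((0.009·111.32)² + (-0.023·84.94)²) = √(1.00376 + 3.81663) = 2.196 km
J: √((0.003·111.32)² + (0.009·84.94)²) = √(0.11153 + 0.58440) = 0.834 km
K: √((-0.028·111.32)² + (0.022·84.94)²) = √(9.71544 + 3.49196) = 3.634 km
L: √((-0.025·111.32)² + (0.005·84.94)²) = √(7.74509 + 0.18037) = 2.815 km
M: √((0.004·111.32)² + (0.013·84.94)²) = √(0.19827 + 1.21930) = 1.191 km
N: √((-0.013·111.32)² + (0.011·84.94)²) = √(2.09427 + 0.87299) = 1.723 km
O: √((-0.012·111.32)² + (-0.023·84.94)²) = √(1.78447 + 3.81663) = 2.367 km
Sorted: E (0.513 km) < B (0.605 km) < J (0.834 km) < A (1.015 km) < …

E, B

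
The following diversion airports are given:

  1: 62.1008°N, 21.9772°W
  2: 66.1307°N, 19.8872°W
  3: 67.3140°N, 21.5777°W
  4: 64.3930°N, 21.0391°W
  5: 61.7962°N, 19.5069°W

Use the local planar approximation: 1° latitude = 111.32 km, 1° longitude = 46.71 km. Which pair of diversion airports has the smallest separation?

1 and 5

Pairwise distances:
1–2: √((4.0299·111.32)² + (2.0900·46.71)²) = √(201249.557561 + 9530.425851) = 459.1078 km
1–3: √((5.2132·111.32)² + (0.3995·46.71)²) = √(336786.883012 + 348.219672) = 580.6334 km
1–4: √((2.2922·111.32)² + (0.9381·46.71)²) = √(65110.557165 + 1920.074175) = 258.9027 km
1–5: √((-0.3046·111.32)² + (2.4703·46.71)²) = √(1149.757347 + 13314.324311) = 120.2667 km
2–3: √((1.1833·111.32)² + (-1.6905·46.71)²) = √(17351.464033 + 6235.195640) = 153.5795 km
2–4: √((-1.7377·111.32)² + (-1.1519·46.71)²) = √(37419.329177 + 2895.004820) = 200.7843 km
2–5: √((-4.3345·111.32)² + (0.3803·46.71)²) = √(232822.211374 + 315.553052) = 482.8434 km
3–4: √((-2.9210·111.32)² + (0.5386·46.71)²) = √(105732.745463 + 632.925266) = 326.1375 km
3–5: √((-5.5178·111.32)² + (2.0708·46.71)²) = √(377292.615408 + 9356.125684) = 621.8109 km
4–5: √((-2.5968·111.32)² + (1.5322·46.71)²) = √(83564.804270 + 5122.130636) = 297.8035 km
Closest pair: 1–5 at 120.2667 km.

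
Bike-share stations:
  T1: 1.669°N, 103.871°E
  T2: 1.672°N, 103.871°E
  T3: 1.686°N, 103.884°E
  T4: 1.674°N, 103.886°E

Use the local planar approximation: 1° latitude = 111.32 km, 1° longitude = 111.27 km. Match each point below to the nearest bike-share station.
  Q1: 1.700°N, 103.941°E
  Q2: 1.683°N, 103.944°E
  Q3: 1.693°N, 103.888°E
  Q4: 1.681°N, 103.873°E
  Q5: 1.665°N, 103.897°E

Q1→T3; Q2→T4; Q3→T3; Q4→T2; Q5→T4

Q1 at 1.700°N, 103.941°E:
  T1: √((-0.031·111.32)² + (-0.070·111.27)²) = √(11.908849 + 60.666963) = 8.5191 km
  T2: √((-0.028·111.32)² + (-0.070·111.27)²) = √(9.715440 + 60.666963) = 8.3894 km
  T3: √((-0.014·111.32)² + (-0.057·111.27)²) = √(2.428860 + 40.225911) = 6.5311 km
  T4: √((-0.026·111.32)² + (-0.055·111.27)²) = √(8.377088 + 37.452564) = 6.7698 km
  → nearest: T3 (6.5311 km)
Q2 at 1.683°N, 103.944°E:
  T1: √((-0.014·111.32)² + (-0.073·111.27)²) = √(2.428860 + 65.978418) = 8.2709 km
  T2: √((-0.011·111.32)² + (-0.073·111.27)²) = √(1.499449 + 65.978418) = 8.2145 km
  T3: √((0.003·111.32)² + (-0.060·111.27)²) = √(0.111529 + 44.571646) = 6.6845 km
  T4: √((-0.009·111.32)² + (-0.058·111.27)²) = √(1.003764 + 41.649727) = 6.5310 km
  → nearest: T4 (6.5310 km)
Q3 at 1.693°N, 103.888°E:
  T1: √((-0.024·111.32)² + (-0.017·111.27)²) = √(7.137874 + 3.578113) = 3.2735 km
  T2: √((-0.021·111.32)² + (-0.017·111.27)²) = √(5.464935 + 3.578113) = 3.0072 km
  T3: √((-0.007·111.32)² + (-0.004·111.27)²) = √(0.607215 + 0.198096) = 0.8974 km
  T4: √((-0.019·111.32)² + (-0.002·111.27)²) = √(4.473563 + 0.049524) = 2.1268 km
  → nearest: T3 (0.8974 km)
Q4 at 1.681°N, 103.873°E:
  T1: √((-0.012·111.32)² + (-0.002·111.27)²) = √(1.784469 + 0.049524) = 1.3542 km
  T2: √((-0.009·111.32)² + (-0.002·111.27)²) = √(1.003764 + 0.049524) = 1.0263 km
  T3: √((0.005·111.32)² + (0.011·111.27)²) = √(0.309804 + 1.498103) = 1.3446 km
  T4: √((-0.007·111.32)² + (0.013·111.27)²) = √(0.607215 + 2.092391) = 1.6430 km
  → nearest: T2 (1.0263 km)
Q5 at 1.665°N, 103.897°E:
  T1: √((0.004·111.32)² + (-0.026·111.27)²) = √(0.198274 + 8.369565) = 2.9271 km
  T2: √((0.007·111.32)² + (-0.026·111.27)²) = √(0.607215 + 8.369565) = 2.9961 km
  T3: √((0.021·111.32)² + (-0.013·111.27)²) = √(5.464935 + 2.092391) = 2.7491 km
  T4: √((0.009·111.32)² + (-0.011·111.27)²) = √(1.003764 + 1.498103) = 1.5817 km
  → nearest: T4 (1.5817 km)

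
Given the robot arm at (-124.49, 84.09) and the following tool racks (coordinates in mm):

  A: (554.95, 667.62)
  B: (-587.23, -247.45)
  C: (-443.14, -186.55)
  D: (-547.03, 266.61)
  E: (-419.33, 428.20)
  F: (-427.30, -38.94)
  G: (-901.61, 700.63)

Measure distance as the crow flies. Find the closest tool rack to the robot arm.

F

Distances from (-124.49, 84.09):
A: √((679.44)² + (583.53)²) = √(461638.7136 + 340507.2609) = 895.63 mm
B: √((-462.74)² + (-331.54)²) = √(214128.3076 + 109918.7716) = 569.25 mm
C: √((-318.65)² + (-270.64)²) = √(101537.8225 + 73246.0096) = 418.07 mm
D: √((-422.54)² + (182.52)²) = √(178540.0516 + 33313.5504) = 460.28 mm
E: √((-294.84)² + (344.11)²) = √(86930.6256 + 118411.6921) = 453.15 mm
F: √((-302.81)² + (-123.03)²) = √(91693.8961 + 15136.3809) = 326.85 mm
G: √((-777.12)² + (616.54)²) = √(603915.4944 + 380121.5716) = 991.99 mm
Minimum: F at 326.85 mm.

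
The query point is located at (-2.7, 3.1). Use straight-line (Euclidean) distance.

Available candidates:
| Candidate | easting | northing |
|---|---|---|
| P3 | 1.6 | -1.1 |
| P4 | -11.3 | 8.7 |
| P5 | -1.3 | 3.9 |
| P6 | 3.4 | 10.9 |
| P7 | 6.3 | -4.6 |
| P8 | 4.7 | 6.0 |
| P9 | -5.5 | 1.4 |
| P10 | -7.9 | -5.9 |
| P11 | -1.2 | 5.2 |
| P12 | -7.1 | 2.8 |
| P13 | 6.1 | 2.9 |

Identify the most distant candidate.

Distances from (-2.7, 3.1):
P3: √((4.3)² + (-4.2)²) = √(18.490 + 17.640) = 6.0
P4: √((-8.6)² + (5.6)²) = √(73.960 + 31.360) = 10.3
P5: √((1.4)² + (0.8)²) = √(1.960 + 0.640) = 1.6
P6: √((6.1)² + (7.8)²) = √(37.210 + 60.840) = 9.9
P7: √((9.0)² + (-7.7)²) = √(81.000 + 59.290) = 11.8
P8: √((7.4)² + (2.9)²) = √(54.760 + 8.410) = 7.9
P9: √((-2.8)² + (-1.7)²) = √(7.840 + 2.890) = 3.3
P10: √((-5.2)² + (-9.0)²) = √(27.040 + 81.000) = 10.4
P11: √((1.5)² + (2.1)²) = √(2.250 + 4.410) = 2.6
P12: √((-4.4)² + (-0.3)²) = √(19.360 + 0.090) = 4.4
P13: √((8.8)² + (-0.2)²) = √(77.440 + 0.040) = 8.8
Maximum: P7 at 11.8.

P7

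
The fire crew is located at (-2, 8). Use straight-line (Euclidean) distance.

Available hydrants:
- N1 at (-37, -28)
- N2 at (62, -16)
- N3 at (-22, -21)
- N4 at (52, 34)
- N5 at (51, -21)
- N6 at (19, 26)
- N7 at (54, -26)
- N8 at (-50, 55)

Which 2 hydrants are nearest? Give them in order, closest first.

N6, N3

Distances from (-2, 8):
N1: 50.2
N2: 68.4
N3: 35.2
N4: 59.9
N5: 60.4
N6: 27.7
N7: 65.5
N8: 67.2
Sorted: N6 (27.7) < N3 (35.2) < N1 (50.2) < N4 (59.9) < …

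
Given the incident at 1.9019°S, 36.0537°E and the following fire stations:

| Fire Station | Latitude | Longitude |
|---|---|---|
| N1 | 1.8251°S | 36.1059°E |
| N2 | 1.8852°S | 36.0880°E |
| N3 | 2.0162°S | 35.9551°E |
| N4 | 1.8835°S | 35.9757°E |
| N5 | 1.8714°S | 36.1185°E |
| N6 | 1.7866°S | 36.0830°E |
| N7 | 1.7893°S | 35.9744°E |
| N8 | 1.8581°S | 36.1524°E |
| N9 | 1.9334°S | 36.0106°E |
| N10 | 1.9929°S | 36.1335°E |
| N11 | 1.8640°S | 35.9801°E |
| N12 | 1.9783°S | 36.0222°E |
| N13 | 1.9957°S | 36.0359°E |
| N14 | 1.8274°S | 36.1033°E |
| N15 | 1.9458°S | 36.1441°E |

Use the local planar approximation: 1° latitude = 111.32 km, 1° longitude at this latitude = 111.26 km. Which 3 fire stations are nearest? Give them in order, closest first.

N2, N9, N5

Distances from 1.9019°S, 36.0537°E:
N1: 10.3355 km
N2: 4.2449 km
N3: 16.8001 km
N4: 8.9167 km
N5: 7.9691 km
N6: 13.2427 km
N7: 15.3284 km
N8: 12.0152 km
N9: 5.9406 km
N10: 13.4703 km
N11: 9.2117 km
N12: 9.1987 km
N13: 10.6280 km
N14: 9.9616 km
N15: 11.1823 km
Sorted: N2 (4.2449 km) < N9 (5.9406 km) < N5 (7.9691 km) < N4 (8.9167 km) < N12 (9.1987 km) < …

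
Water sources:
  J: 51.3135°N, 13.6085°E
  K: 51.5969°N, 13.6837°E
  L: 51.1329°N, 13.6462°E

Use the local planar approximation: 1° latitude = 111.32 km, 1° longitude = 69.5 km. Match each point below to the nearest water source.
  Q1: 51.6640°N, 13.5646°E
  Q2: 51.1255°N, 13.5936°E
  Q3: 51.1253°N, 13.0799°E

Q1→K; Q2→L; Q3→L

Q1 at 51.6640°N, 13.5646°E:
  J: 39.1368 km
  K: 11.1495 km
  L: 59.3934 km
  → nearest: K (11.1495 km)
Q2 at 51.1255°N, 13.5936°E:
  J: 20.9538 km
  K: 52.8485 km
  L: 3.7474 km
  → nearest: L (3.7474 km)
Q3 at 51.1253°N, 13.0799°E:
  J: 42.2916 km
  K: 67.2092 km
  L: 39.3669 km
  → nearest: L (39.3669 km)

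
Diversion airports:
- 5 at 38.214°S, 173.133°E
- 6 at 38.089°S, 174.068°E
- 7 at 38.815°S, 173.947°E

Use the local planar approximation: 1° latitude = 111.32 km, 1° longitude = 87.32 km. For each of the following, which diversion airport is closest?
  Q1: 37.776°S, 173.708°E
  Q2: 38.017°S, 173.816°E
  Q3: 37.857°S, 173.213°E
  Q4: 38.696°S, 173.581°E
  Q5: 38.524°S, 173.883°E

Q1→6; Q2→6; Q3→5; Q4→7; Q5→7

Q1 at 37.776°S, 173.708°E:
  5: √((-0.438·111.32)² + (-0.575·87.32)²) = √(2377.35817 + 2520.94368) = 69.988 km
  6: √((-0.313·111.32)² + (0.360·87.32)²) = √(1214.04580 + 988.17180) = 46.928 km
  7: √((-1.039·111.32)² + (0.239·87.32)²) = √(13377.57796 + 435.53520) = 117.529 km
  → nearest: 6 (46.928 km)
Q2 at 38.017°S, 173.816°E:
  5: √((-0.197·111.32)² + (-0.683·87.32)²) = √(480.92665 + 3556.87712) = 63.544 km
  6: √((-0.072·111.32)² + (0.252·87.32)²) = √(64.24087 + 484.20418) = 23.419 km
  7: √((-0.798·111.32)² + (0.131·87.32)²) = √(7891.36585 + 130.84889) = 89.567 km
  → nearest: 6 (23.419 km)
Q3 at 37.857°S, 173.213°E:
  5: √((-0.357·111.32)² + (-0.080·87.32)²) = √(1579.36616 + 48.79861) = 40.351 km
  6: √((-0.232·111.32)² + (0.855·87.32)²) = √(666.99467 + 5573.90655) = 78.999 km
  7: √((-0.958·111.32)² + (0.734·87.32)²) = √(11373.06218 + 4107.89727) = 124.423 km
  → nearest: 5 (40.351 km)
Q4 at 38.696°S, 173.581°E:
  5: √((0.482·111.32)² + (-0.448·87.32)²) = √(2878.99209 + 1530.32433) = 66.403 km
  6: √((0.607·111.32)² + (0.487·87.32)²) = √(4565.87248 + 1808.36202) = 79.839 km
  7: √((-0.119·111.32)² + (0.366·87.32)²) = √(175.48513 + 1021.38535) = 34.596 km
  → nearest: 7 (34.596 km)
Q5 at 38.524°S, 173.883°E:
  5: √((0.310·111.32)² + (-0.750·87.32)²) = √(1190.88488 + 4288.94010) = 74.026 km
  6: √((0.435·111.32)² + (0.185·87.32)²) = √(2344.90315 + 260.95818) = 51.048 km
  7: √((-0.291·111.32)² + (0.064·87.32)²) = √(1049.37901 + 31.23111) = 32.873 km
  → nearest: 7 (32.873 km)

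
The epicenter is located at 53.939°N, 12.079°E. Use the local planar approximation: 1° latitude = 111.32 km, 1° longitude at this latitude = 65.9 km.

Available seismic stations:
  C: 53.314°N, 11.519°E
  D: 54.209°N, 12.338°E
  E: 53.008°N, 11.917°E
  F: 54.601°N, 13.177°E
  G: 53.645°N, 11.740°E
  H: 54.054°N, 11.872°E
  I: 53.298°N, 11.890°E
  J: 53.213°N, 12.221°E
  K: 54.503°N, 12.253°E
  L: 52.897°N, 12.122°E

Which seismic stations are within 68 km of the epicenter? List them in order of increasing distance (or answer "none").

Distances from 53.939°N, 12.079°E:
C: √((-0.625·111.32)² + (-0.560·65.9)²) = √(4840.68062 + 1361.90522) = 78.756 km
D: √((0.270·111.32)² + (0.259·65.9)²) = √(903.38718 + 291.32004) = 34.565 km
E: √((-0.931·111.32)² + (-0.162·65.9)²) = √(10741.02574 + 113.97271) = 104.187 km
F: √((0.662·111.32)² + (1.098·65.9)²) = √(5430.78205 + 5235.70911) = 103.279 km
G: √((-0.294·111.32)² + (-0.339·65.9)²) = √(1071.12722 + 499.08007) = 39.626 km
H: √((0.115·111.32)² + (-0.207·65.9)²) = √(163.88608 + 186.08507) = 18.708 km
I: √((-0.641·111.32)² + (-0.189·65.9)²) = √(5091.69586 + 155.12952) = 72.435 km
J: √((-0.726·111.32)² + (0.142·65.9)²) = √(6531.60085 + 87.56842) = 81.358 km
K: √((0.564·111.32)² + (0.174·65.9)²) = √(3941.89093 + 131.48292) = 63.823 km
L: √((-1.042·111.32)² + (0.043·65.9)²) = √(13454.94210 + 8.02986) = 116.030 km
Threshold 68 km: H (18.708 km), D (34.565 km), G (39.626 km), K (63.823 km) are within range.

H, D, G, K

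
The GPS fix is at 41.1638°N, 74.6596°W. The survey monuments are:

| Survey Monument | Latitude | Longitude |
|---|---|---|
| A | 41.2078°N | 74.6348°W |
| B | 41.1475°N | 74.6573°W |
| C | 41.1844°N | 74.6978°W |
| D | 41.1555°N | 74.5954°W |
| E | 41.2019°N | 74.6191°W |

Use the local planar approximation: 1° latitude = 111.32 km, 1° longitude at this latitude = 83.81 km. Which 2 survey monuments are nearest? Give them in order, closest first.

B, C

Distances from 41.1638°N, 74.6596°W:
A: 5.3208 km
B: 1.8247 km
C: 3.9381 km
D: 5.4594 km
E: 5.4323 km
Sorted: B (1.8247 km) < C (3.9381 km) < A (5.3208 km) < E (5.4323 km) < …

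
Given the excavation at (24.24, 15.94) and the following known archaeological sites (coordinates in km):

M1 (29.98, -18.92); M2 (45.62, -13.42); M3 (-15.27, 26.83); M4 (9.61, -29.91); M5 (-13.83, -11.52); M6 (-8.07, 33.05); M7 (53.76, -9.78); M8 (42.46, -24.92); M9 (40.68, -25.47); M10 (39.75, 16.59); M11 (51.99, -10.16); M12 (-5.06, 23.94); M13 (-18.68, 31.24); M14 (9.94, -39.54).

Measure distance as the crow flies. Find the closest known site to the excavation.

M10

Distances from (24.24, 15.94):
M1: √((5.74)² + (-34.86)²) = √(32.9476 + 1215.2196) = 35.33 km
M2: √((21.38)² + (-29.36)²) = √(457.1044 + 862.0096) = 36.32 km
M3: √((-39.51)² + (10.89)²) = √(1561.0401 + 118.5921) = 40.98 km
M4: √((-14.63)² + (-45.85)²) = √(214.0369 + 2102.2225) = 48.13 km
M5: √((-38.07)² + (-27.46)²) = √(1449.3249 + 754.0516) = 46.94 km
M6: √((-32.31)² + (17.11)²) = √(1043.9361 + 292.7521) = 36.56 km
M7: √((29.52)² + (-25.72)²) = √(871.4304 + 661.5184) = 39.15 km
M8: √((18.22)² + (-40.86)²) = √(331.9684 + 1669.5396) = 44.74 km
M9: √((16.44)² + (-41.41)²) = √(270.2736 + 1714.7881) = 44.55 km
M10: √((15.51)² + (0.65)²) = √(240.5601 + 0.4225) = 15.52 km
M11: √((27.75)² + (-26.10)²) = √(770.0625 + 681.2100) = 38.10 km
M12: √((-29.30)² + (8.00)²) = √(858.4900 + 64.0000) = 30.37 km
M13: √((-42.92)² + (15.30)²) = √(1842.1264 + 234.0900) = 45.57 km
M14: √((-14.30)² + (-55.48)²) = √(204.4900 + 3078.0304) = 57.29 km
Minimum: M10 at 15.52 km.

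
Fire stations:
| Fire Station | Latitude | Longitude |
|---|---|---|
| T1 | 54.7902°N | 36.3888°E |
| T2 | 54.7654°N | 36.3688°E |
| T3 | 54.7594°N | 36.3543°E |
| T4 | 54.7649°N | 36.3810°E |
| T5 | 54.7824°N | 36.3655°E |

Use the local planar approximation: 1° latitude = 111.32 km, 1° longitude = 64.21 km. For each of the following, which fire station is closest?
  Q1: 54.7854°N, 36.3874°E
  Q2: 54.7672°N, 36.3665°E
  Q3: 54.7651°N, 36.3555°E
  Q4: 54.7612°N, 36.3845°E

Q1 at 54.7854°N, 36.3874°E:
  T1: 0.5418 km
  T2: 2.5265 km
  T3: 3.5909 km
  T4: 2.3188 km
  T5: 1.4453 km
  → nearest: T1 (0.5418 km)
Q2 at 54.7672°N, 36.3665°E:
  T1: 2.9336 km
  T2: 0.2489 km
  T3: 1.1694 km
  T4: 0.9656 km
  T5: 1.6933 km
  → nearest: T2 (0.2489 km)
Q3 at 54.7651°N, 36.3555°E:
  T1: 3.5184 km
  T2: 0.8546 km
  T3: 0.6392 km
  T4: 1.6375 km
  T5: 2.0301 km
  → nearest: T3 (0.6392 km)
Q4 at 54.7612°N, 36.3845°E:
  T1: 3.2401 km
  T2: 1.1112 km
  T3: 1.9495 km
  T4: 0.4692 km
  T5: 2.6567 km
  → nearest: T4 (0.4692 km)

Q1→T1; Q2→T2; Q3→T3; Q4→T4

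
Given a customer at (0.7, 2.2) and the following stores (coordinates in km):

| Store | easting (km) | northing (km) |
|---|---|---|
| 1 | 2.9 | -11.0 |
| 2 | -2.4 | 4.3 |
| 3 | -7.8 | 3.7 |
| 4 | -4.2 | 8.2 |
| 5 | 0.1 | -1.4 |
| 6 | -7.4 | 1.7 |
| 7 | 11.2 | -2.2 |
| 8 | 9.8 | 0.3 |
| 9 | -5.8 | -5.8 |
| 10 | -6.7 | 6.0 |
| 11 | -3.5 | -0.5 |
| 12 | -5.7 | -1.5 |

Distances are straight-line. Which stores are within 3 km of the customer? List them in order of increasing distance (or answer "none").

none

Distances from (0.7, 2.2):
1: 13.4 km
2: 3.7 km
3: 8.6 km
4: 7.7 km
5: 3.6 km
6: 8.1 km
7: 11.4 km
8: 9.3 km
9: 10.3 km
10: 8.3 km
11: 5.0 km
12: 7.4 km
Threshold 3 km: none within range.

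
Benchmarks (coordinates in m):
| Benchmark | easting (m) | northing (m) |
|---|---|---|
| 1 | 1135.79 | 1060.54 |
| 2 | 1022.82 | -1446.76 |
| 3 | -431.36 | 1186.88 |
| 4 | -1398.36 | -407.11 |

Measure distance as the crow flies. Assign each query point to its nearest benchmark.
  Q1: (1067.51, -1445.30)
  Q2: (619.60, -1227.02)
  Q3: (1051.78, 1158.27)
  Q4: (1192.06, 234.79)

Q1→2; Q2→2; Q3→1; Q4→1

Q1 at (1067.51, -1445.30):
  1: √((68.28)² + (2505.84)²) = √(4662.1584 + 6279234.1056) = 2506.77 m
  2: √((-44.69)² + (-1.46)²) = √(1997.1961 + 2.1316) = 44.71 m
  3: √((-1498.87)² + (2632.18)²) = √(2246611.2769 + 6928371.5524) = 3029.02 m
  4: √((-2465.87)² + (1038.19)²) = √(6080514.8569 + 1077838.4761) = 2675.51 m
  → nearest: 2 (44.71 m)
Q2 at (619.60, -1227.02):
  1: √((516.19)² + (2287.56)²) = √(266452.1161 + 5232930.7536) = 2345.08 m
  2: √((403.22)² + (-219.74)²) = √(162586.3684 + 48285.6676) = 459.21 m
  3: √((-1050.96)² + (2413.90)²) = √(1104516.9216 + 5826913.2100) = 2632.76 m
  4: √((-2017.96)² + (819.91)²) = √(4072162.5616 + 672252.4081) = 2178.17 m
  → nearest: 2 (459.21 m)
Q3 at (1051.78, 1158.27):
  1: √((84.01)² + (-97.73)²) = √(7057.6801 + 9551.1529) = 128.88 m
  2: √((-28.96)² + (-2605.03)²) = √(838.6816 + 6786181.3009) = 2605.19 m
  3: √((-1483.14)² + (28.61)²) = √(2199704.2596 + 818.5321) = 1483.42 m
  4: √((-2450.14)² + (-1565.38)²) = √(6003186.0196 + 2450414.5444) = 2907.51 m
  → nearest: 1 (128.88 m)
Q4 at (1192.06, 234.79):
  1: √((-56.27)² + (825.75)²) = √(3166.3129 + 681863.0625) = 827.67 m
  2: √((-169.24)² + (-1681.55)²) = √(28642.1776 + 2827610.4025) = 1690.05 m
  3: √((-1623.42)² + (952.09)²) = √(2635492.4964 + 906475.3681) = 1882.01 m
  4: √((-2590.42)² + (-641.90)²) = √(6710275.7764 + 412035.6100) = 2668.77 m
  → nearest: 1 (827.67 m)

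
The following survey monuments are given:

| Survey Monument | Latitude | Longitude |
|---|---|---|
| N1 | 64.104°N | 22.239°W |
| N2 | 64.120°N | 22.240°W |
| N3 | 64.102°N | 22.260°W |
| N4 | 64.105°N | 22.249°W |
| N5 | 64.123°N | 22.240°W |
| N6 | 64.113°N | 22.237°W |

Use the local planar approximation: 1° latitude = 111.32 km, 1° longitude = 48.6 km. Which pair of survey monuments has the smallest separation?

Pairwise distances:
N1–N2: 1.782 km
N1–N3: 1.045 km
N1–N4: 0.499 km
N1–N5: 2.116 km
N1–N6: 1.007 km
N2–N3: 2.227 km
N2–N4: 1.726 km
N2–N5: 0.334 km
N2–N6: 0.793 km
N3–N4: 0.630 km
N3–N5: 2.532 km
N3–N6: 1.658 km
N4–N5: 2.051 km
N4–N6: 1.065 km
N5–N6: 1.123 km
Closest pair: N2–N5 at 0.334 km.

N2 and N5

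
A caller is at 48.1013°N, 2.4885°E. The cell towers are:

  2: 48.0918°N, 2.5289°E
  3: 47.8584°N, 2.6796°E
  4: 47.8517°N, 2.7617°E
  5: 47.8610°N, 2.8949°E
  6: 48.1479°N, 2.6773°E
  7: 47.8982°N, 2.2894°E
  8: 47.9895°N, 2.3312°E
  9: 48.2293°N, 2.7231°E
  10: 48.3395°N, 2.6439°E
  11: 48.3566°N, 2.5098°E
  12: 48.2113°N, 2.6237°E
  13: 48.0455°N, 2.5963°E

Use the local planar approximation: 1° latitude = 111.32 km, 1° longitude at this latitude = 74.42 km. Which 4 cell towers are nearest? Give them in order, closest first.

2, 13, 6, 12

Distances from 48.1013°N, 2.4885°E:
2: √((-0.0095·111.32)² + (0.0404·74.42)²) = √(1.118391 + 9.039451) = 3.1871 km
3: √((-0.2429·111.32)² + (0.1911·74.42)²) = √(731.141482 + 202.255670) = 30.5515 km
4: √((-0.2496·111.32)² + (0.2732·74.42)²) = √(772.032454 + 413.371681) = 34.4297 km
5: √((-0.2403·111.32)² + (0.4064·74.42)²) = √(715.572986 + 914.716957) = 40.3768 km
6: √((0.0466·111.32)² + (0.1888·74.42)²) = √(26.910281 + 197.416438) = 14.9775 km
7: √((-0.2031·111.32)² + (-0.1991·74.42)²) = √(511.171041 + 219.544141) = 27.0317 km
8: √((-0.1118·111.32)² + (-0.1573·74.42)²) = √(154.892362 + 137.036664) = 17.0859 km
9: √((0.1280·111.32)² + (0.2346·74.42)²) = √(203.032861 + 304.814307) = 22.5355 km
10: √((0.2382·111.32)² + (0.1554·74.42)²) = √(703.120742 + 133.746172) = 28.9287 km
11: √((0.2553·111.32)² + (0.0213·74.42)²) = √(807.696173 + 2.512688) = 28.4642 km
12: √((0.1100·111.32)² + (0.1352·74.42)²) = √(149.944923 + 101.235473) = 15.8487 km
13: √((-0.0558·111.32)² + (0.1078·74.42)²) = √(38.584670 + 64.360121) = 10.1462 km
Sorted: 2 (3.1871 km) < 13 (10.1462 km) < 6 (14.9775 km) < 12 (15.8487 km) < 8 (17.0859 km) < 9 (22.5355 km) < …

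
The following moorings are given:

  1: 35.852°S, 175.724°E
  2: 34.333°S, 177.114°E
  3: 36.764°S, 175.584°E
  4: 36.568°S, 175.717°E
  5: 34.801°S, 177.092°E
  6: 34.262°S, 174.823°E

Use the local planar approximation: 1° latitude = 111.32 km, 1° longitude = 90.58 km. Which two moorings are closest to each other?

Pairwise distances:
3–4: √((0.196·111.32)² + (0.133·90.58)²) = √(476.05654 + 145.13358) = 24.924 km
2–5: √((-0.468·111.32)² + (-0.022·90.58)²) = √(2714.17660 + 3.97109) = 52.136 km
1–4: √((-0.716·111.32)² + (-0.007·90.58)²) = √(6352.90615 + 0.40203) = 79.708 km
1–3: √((-0.912·111.32)² + (-0.140·90.58)²) = √(10307.09009 + 160.81283) = 102.313 km
1–5: √((1.051·111.32)² + (1.368·90.58)²) = √(13688.37289 + 15354.54061) = 170.420 km
1–6: √((1.590·111.32)² + (-0.901·90.58)²) = √(31328.57520 + 6660.61321) = 194.908 km
2–6: √((0.071·111.32)² + (-2.291·90.58)²) = √(62.46879 + 43064.04405) = 207.669 km
1–2: √((1.519·111.32)² + (1.390·90.58)²) = √(28593.14608 + 15852.37120) = 210.821 km
5–6: √((0.539·111.32)² + (-2.269·90.58)²) = √(3600.17760 + 42240.94490) = 214.105 km
4–5: √((1.767·111.32)² + (1.375·90.58)²) = √(38691.84990 + 15512.07976) = 232.817 km
3–5: √((1.963·111.32)² + (1.508·90.58)²) = √(47751.49737 + 18658.09568) = 257.701 km
4–6: √((2.306·111.32)² + (-0.894·90.58)²) = √(65896.90254 + 6557.52070) = 269.174 km
2–4: √((-2.235·111.32)² + (-1.397·90.58)²) = √(61901.53952 + 16012.43740) = 279.131 km
3–6: √((2.502·111.32)² + (-0.761·90.58)²) = √(77574.86099 + 4751.53515) = 286.926 km
2–3: √((-2.431·111.32)² + (-1.530·90.58)²) = √(73234.59986 + 19206.46744) = 304.041 km
Closest pair: 3–4 at 24.924 km.

3 and 4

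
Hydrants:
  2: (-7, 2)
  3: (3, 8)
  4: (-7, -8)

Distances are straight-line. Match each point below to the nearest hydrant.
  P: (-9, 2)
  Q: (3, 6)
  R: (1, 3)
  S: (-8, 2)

P at (-9, 2):
  2: √((2)² + (0)²) = √(4.00000 + 0.00000) = 2.000
  3: √((12)² + (6)²) = √(144.00000 + 36.00000) = 13.416
  4: √((2)² + (-10)²) = √(4.00000 + 100.00000) = 10.198
  → nearest: 2 (2.000)
Q at (3, 6):
  2: √((-10)² + (-4)²) = √(100.00000 + 16.00000) = 10.770
  3: √((0)² + (2)²) = √(0.00000 + 4.00000) = 2.000
  4: √((-10)² + (-14)²) = √(100.00000 + 196.00000) = 17.205
  → nearest: 3 (2.000)
R at (1, 3):
  2: √((-8)² + (-1)²) = √(64.00000 + 1.00000) = 8.062
  3: √((2)² + (5)²) = √(4.00000 + 25.00000) = 5.385
  4: √((-8)² + (-11)²) = √(64.00000 + 121.00000) = 13.601
  → nearest: 3 (5.385)
S at (-8, 2):
  2: √((1)² + (0)²) = √(1.00000 + 0.00000) = 1.000
  3: √((11)² + (6)²) = √(121.00000 + 36.00000) = 12.530
  4: √((1)² + (-10)²) = √(1.00000 + 100.00000) = 10.050
  → nearest: 2 (1.000)

P→2; Q→3; R→3; S→2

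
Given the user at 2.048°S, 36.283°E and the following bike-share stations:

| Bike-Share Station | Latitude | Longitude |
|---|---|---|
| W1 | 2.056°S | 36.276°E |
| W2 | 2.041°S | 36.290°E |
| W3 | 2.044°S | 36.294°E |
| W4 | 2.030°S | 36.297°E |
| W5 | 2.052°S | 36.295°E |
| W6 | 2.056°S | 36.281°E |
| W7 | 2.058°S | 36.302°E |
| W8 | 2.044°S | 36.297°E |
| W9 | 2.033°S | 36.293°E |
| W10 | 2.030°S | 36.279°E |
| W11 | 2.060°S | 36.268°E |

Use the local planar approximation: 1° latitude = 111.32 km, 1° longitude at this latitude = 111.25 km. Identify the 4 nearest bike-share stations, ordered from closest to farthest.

Distances from 2.048°S, 36.283°E:
W1: 1.183 km
W2: 1.102 km
W3: 1.302 km
W4: 2.538 km
W5: 1.407 km
W6: 0.918 km
W7: 2.389 km
W8: 1.620 km
W9: 2.006 km
W10: 2.053 km
W11: 2.138 km
Sorted: W6 (0.918 km) < W2 (1.102 km) < W1 (1.183 km) < W3 (1.302 km) < W5 (1.407 km) < W8 (1.620 km) < …

W6, W2, W1, W3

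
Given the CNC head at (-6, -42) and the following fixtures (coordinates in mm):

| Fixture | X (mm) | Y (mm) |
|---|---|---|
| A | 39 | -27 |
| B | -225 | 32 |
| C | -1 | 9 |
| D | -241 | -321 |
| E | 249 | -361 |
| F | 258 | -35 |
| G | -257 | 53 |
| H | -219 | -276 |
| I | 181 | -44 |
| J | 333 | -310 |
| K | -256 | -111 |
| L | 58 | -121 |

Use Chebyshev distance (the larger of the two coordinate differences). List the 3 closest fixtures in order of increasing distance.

A, C, L

Distances from (-6, -42):
A: 45 mm
B: 219 mm
C: 51 mm
D: 279 mm
E: 319 mm
F: 264 mm
G: 251 mm
H: 234 mm
I: 187 mm
J: 339 mm
K: 250 mm
L: 79 mm
Sorted: A (45 mm) < C (51 mm) < L (79 mm) < I (187 mm) < B (219 mm) < …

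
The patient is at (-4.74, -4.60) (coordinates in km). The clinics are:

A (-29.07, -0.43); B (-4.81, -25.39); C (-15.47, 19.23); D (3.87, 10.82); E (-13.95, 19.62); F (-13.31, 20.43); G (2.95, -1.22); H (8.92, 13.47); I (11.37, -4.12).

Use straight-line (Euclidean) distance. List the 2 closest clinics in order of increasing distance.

Distances from (-4.74, -4.60):
A: √((-24.33)² + (4.17)²) = √(591.9489 + 17.3889) = 24.68 km
B: √((-0.07)² + (-20.79)²) = √(0.0049 + 432.2241) = 20.79 km
C: √((-10.73)² + (23.83)²) = √(115.1329 + 567.8689) = 26.13 km
D: √((8.61)² + (15.42)²) = √(74.1321 + 237.7764) = 17.66 km
E: √((-9.21)² + (24.22)²) = √(84.8241 + 586.6084) = 25.91 km
F: √((-8.57)² + (25.03)²) = √(73.4449 + 626.5009) = 26.46 km
G: √((7.69)² + (3.38)²) = √(59.1361 + 11.4244) = 8.40 km
H: √((13.66)² + (18.07)²) = √(186.5956 + 326.5249) = 22.65 km
I: √((16.11)² + (0.48)²) = √(259.5321 + 0.2304) = 16.12 km
Sorted: G (8.40 km) < I (16.12 km) < D (17.66 km) < B (20.79 km) < …

G, I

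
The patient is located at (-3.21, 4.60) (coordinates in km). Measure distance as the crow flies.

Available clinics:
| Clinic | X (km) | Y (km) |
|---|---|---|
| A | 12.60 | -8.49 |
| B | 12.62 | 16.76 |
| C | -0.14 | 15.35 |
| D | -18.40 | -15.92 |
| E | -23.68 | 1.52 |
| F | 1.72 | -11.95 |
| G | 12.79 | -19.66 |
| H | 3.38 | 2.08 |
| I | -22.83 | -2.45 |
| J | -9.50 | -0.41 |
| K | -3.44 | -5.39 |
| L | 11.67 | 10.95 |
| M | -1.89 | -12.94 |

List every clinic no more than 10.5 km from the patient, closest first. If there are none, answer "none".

H, J, K

Distances from (-3.21, 4.60):
A: √((15.81)² + (-13.09)²) = √(249.9561 + 171.3481) = 20.53 km
B: √((15.83)² + (12.16)²) = √(250.5889 + 147.8656) = 19.96 km
C: √((3.07)² + (10.75)²) = √(9.4249 + 115.5625) = 11.18 km
D: √((-15.19)² + (-20.52)²) = √(230.7361 + 421.0704) = 25.53 km
E: √((-20.47)² + (-3.08)²) = √(419.0209 + 9.4864) = 20.70 km
F: √((4.93)² + (-16.55)²) = √(24.3049 + 273.9025) = 17.27 km
G: √((16.00)² + (-24.26)²) = √(256.0000 + 588.5476) = 29.06 km
H: √((6.59)² + (-2.52)²) = √(43.4281 + 6.3504) = 7.06 km
I: √((-19.62)² + (-7.05)²) = √(384.9444 + 49.7025) = 20.85 km
J: √((-6.29)² + (-5.01)²) = √(39.5641 + 25.1001) = 8.04 km
K: √((-0.23)² + (-9.99)²) = √(0.0529 + 99.8001) = 9.99 km
L: √((14.88)² + (6.35)²) = √(221.4144 + 40.3225) = 16.18 km
M: √((1.32)² + (-17.54)²) = √(1.7424 + 307.6516) = 17.59 km
Threshold 10.5 km: H (7.06 km), J (8.04 km), K (9.99 km) are within range.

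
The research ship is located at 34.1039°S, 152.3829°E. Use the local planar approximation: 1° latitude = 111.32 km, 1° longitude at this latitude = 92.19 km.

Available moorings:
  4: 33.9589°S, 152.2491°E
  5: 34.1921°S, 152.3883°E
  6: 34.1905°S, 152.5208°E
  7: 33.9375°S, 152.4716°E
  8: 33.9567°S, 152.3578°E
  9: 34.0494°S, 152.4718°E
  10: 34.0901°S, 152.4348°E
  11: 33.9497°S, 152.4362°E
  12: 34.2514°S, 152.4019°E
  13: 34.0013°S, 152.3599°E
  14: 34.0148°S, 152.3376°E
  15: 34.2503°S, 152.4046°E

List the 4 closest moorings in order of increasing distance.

10, 5, 9, 14

Distances from 34.1039°S, 152.3829°E:
4: 20.3150 km
5: 9.8310 km
6: 15.9548 km
7: 20.2483 km
8: 16.5489 km
9: 10.1969 km
10: 5.0252 km
11: 17.8550 km
12: 16.5129 km
13: 11.6166 km
14: 10.7620 km
15: 16.4196 km
Sorted: 10 (5.0252 km) < 5 (9.8310 km) < 9 (10.1969 km) < 14 (10.7620 km) < 13 (11.6166 km) < 6 (15.9548 km) < …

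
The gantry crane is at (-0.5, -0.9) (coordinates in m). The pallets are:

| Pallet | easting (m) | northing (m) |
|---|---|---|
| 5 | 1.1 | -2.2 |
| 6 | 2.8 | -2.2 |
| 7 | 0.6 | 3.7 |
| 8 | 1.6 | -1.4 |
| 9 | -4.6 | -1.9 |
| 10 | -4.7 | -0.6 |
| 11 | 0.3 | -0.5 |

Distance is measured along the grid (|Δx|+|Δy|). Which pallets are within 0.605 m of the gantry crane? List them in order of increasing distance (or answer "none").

Distances from (-0.5, -0.9):
5: |1.6| + |-1.3| = 1.6 + 1.3 = 2.9 m
6: |3.3| + |-1.3| = 3.3 + 1.3 = 4.6 m
7: |1.1| + |4.6| = 1.1 + 4.6 = 5.7 m
8: |2.1| + |-0.5| = 2.1 + 0.5 = 2.6 m
9: |-4.1| + |-1.0| = 4.1 + 1.0 = 5.1 m
10: |-4.2| + |0.3| = 4.2 + 0.3 = 4.5 m
11: |0.8| + |0.4| = 0.8 + 0.4 = 1.2 m
Threshold 0.605 m: none within range.

none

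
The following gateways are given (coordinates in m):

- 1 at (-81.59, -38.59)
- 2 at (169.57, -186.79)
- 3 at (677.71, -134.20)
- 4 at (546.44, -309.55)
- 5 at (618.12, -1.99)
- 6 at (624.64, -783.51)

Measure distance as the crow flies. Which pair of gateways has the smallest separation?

3 and 5

Pairwise distances:
3–5: 145.02 m
3–4: 219.04 m
1–2: 291.62 m
4–5: 315.80 m
2–4: 396.36 m
4–6: 480.37 m
2–5: 485.13 m
2–3: 510.85 m
3–6: 651.48 m
1–4: 683.99 m
1–5: 700.67 m
2–6: 750.44 m
1–3: 765.30 m
5–6: 781.55 m
1–6: 1026.48 m
Closest pair: 3–5 at 145.02 m.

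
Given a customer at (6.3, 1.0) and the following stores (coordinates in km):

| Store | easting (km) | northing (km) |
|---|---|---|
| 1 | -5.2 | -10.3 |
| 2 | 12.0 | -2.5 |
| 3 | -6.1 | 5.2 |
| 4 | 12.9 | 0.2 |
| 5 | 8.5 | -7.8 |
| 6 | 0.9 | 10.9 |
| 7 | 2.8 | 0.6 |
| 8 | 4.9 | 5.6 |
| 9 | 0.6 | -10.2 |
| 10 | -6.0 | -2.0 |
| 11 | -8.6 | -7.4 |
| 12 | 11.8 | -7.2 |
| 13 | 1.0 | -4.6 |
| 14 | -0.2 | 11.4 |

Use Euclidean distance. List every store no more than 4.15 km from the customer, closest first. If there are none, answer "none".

Distances from (6.3, 1.0):
1: √((-11.5)² + (-11.3)²) = √(132.250 + 127.690) = 16.1 km
2: √((5.7)² + (-3.5)²) = √(32.490 + 12.250) = 6.7 km
3: √((-12.4)² + (4.2)²) = √(153.760 + 17.640) = 13.1 km
4: √((6.6)² + (-0.8)²) = √(43.560 + 0.640) = 6.6 km
5: √((2.2)² + (-8.8)²) = √(4.840 + 77.440) = 9.1 km
6: √((-5.4)² + (9.9)²) = √(29.160 + 98.010) = 11.3 km
7: √((-3.5)² + (-0.4)²) = √(12.250 + 0.160) = 3.5 km
8: √((-1.4)² + (4.6)²) = √(1.960 + 21.160) = 4.8 km
9: √((-5.7)² + (-11.2)²) = √(32.490 + 125.440) = 12.6 km
10: √((-12.3)² + (-3.0)²) = √(151.290 + 9.000) = 12.7 km
11: √((-14.9)² + (-8.4)²) = √(222.010 + 70.560) = 17.1 km
12: √((5.5)² + (-8.2)²) = √(30.250 + 67.240) = 9.9 km
13: √((-5.3)² + (-5.6)²) = √(28.090 + 31.360) = 7.7 km
14: √((-6.5)² + (10.4)²) = √(42.250 + 108.160) = 12.3 km
Threshold 4.15 km: 7 (3.5 km) is within range.

7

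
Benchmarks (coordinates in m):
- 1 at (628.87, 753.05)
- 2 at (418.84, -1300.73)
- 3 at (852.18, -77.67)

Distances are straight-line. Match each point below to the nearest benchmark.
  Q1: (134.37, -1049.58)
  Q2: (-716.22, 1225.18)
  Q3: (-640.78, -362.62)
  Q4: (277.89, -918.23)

Q1→2; Q2→1; Q3→2; Q4→2

Q1 at (134.37, -1049.58):
  1: 1869.23 m
  2: 379.47 m
  3: 1208.25 m
  → nearest: 2 (379.47 m)
Q2 at (-716.22, 1225.18):
  1: 1425.54 m
  2: 2769.22 m
  3: 2038.94 m
  → nearest: 1 (1425.54 m)
Q3 at (-640.78, -362.62):
  1: 1690.19 m
  2: 1415.22 m
  3: 1519.91 m
  → nearest: 2 (1415.22 m)
Q4 at (277.89, -918.23):
  1: 1707.74 m
  2: 407.64 m
  3: 1018.01 m
  → nearest: 2 (407.64 m)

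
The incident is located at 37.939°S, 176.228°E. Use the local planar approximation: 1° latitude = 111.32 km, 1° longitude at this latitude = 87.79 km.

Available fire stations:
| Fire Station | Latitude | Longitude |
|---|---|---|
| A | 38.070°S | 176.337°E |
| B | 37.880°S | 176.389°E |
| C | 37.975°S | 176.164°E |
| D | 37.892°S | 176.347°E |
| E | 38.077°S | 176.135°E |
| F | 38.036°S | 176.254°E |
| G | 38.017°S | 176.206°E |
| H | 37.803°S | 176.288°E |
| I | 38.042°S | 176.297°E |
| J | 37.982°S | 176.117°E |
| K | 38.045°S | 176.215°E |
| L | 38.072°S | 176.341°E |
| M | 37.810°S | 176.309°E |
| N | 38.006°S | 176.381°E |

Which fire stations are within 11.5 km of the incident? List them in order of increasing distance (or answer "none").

Distances from 37.939°S, 176.228°E:
A: √((-0.131·111.32)² + (0.109·87.79)²) = √(212.66156 + 91.56787) = 17.442 km
B: √((0.059·111.32)² + (0.161·87.79)²) = √(43.13705 + 199.77533) = 15.586 km
C: √((-0.036·111.32)² + (-0.064·87.79)²) = √(16.06022 + 31.56822) = 6.901 km
D: √((0.047·111.32)² + (0.119·87.79)²) = √(27.37424 + 109.14002) = 11.684 km
E: √((-0.138·111.32)² + (-0.093·87.79)²) = √(235.99596 + 66.65857) = 17.397 km
F: √((-0.097·111.32)² + (0.026·87.79)²) = √(116.59767 + 5.20999) = 11.037 km
G: √((-0.078·111.32)² + (-0.022·87.79)²) = √(75.39379 + 3.73023) = 8.895 km
H: √((0.136·111.32)² + (0.060·87.79)²) = √(229.20507 + 27.74550) = 16.030 km
I: √((-0.103·111.32)² + (0.069·87.79)²) = √(131.46824 + 36.69343) = 12.968 km
J: √((-0.043·111.32)² + (-0.111·87.79)²) = √(22.91307 + 94.95898) = 10.857 km
K: √((-0.106·111.32)² + (-0.013·87.79)²) = √(139.23811 + 1.30250) = 11.855 km
L: √((-0.133·111.32)² + (0.113·87.79)²) = √(219.20461 + 98.41176) = 17.822 km
M: √((0.129·111.32)² + (0.081·87.79)²) = √(206.21764 + 50.56618) = 16.024 km
N: √((-0.067·111.32)² + (0.153·87.79)²) = √(55.62833 + 180.41513) = 15.364 km
Threshold 11.5 km: C (6.901 km), G (8.895 km), J (10.857 km), F (11.037 km) are within range.

C, G, J, F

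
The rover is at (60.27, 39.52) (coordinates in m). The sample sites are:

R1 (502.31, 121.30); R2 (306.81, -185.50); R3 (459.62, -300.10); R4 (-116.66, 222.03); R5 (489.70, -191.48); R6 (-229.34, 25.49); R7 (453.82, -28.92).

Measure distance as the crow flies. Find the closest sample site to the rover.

Distances from (60.27, 39.52):
R1: √((442.04)² + (81.78)²) = √(195399.3616 + 6687.9684) = 449.54 m
R2: √((246.54)² + (-225.02)²) = √(60781.9716 + 50634.0004) = 333.79 m
R3: √((399.35)² + (-339.62)²) = √(159480.4225 + 115341.7444) = 524.23 m
R4: √((-176.93)² + (182.51)²) = √(31304.2249 + 33309.9001) = 254.19 m
R5: √((429.43)² + (-231.00)²) = √(184410.1249 + 53361.0000) = 487.62 m
R6: √((-289.61)² + (-14.03)²) = √(83873.9521 + 196.8409) = 289.95 m
R7: √((393.55)² + (-68.44)²) = √(154881.6025 + 4684.0336) = 399.46 m
Minimum: R4 at 254.19 m.

R4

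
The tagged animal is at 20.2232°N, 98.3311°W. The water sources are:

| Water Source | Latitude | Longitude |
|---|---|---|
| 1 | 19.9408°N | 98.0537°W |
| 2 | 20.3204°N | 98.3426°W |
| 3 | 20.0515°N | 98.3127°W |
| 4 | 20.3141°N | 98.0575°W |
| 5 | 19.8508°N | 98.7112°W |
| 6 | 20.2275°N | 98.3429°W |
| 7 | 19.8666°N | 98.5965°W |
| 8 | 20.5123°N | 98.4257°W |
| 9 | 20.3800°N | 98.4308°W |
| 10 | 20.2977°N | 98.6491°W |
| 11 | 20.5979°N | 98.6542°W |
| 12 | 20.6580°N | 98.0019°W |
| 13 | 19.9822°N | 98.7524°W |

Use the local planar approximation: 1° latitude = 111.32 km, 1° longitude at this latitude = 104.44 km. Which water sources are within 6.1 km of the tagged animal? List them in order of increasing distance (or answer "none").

Distances from 20.2232°N, 98.3311°W:
1: 42.7508 km
2: 10.8868 km
3: 19.2100 km
4: 30.3136 km
5: 57.3974 km
6: 1.3221 km
7: 48.4163 km
8: 33.6650 km
9: 20.3249 km
10: 34.2317 km
11: 53.6522 km
12: 59.3704 km
13: 51.5344 km
Threshold 6.1 km: 6 (1.3221 km) is within range.

6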